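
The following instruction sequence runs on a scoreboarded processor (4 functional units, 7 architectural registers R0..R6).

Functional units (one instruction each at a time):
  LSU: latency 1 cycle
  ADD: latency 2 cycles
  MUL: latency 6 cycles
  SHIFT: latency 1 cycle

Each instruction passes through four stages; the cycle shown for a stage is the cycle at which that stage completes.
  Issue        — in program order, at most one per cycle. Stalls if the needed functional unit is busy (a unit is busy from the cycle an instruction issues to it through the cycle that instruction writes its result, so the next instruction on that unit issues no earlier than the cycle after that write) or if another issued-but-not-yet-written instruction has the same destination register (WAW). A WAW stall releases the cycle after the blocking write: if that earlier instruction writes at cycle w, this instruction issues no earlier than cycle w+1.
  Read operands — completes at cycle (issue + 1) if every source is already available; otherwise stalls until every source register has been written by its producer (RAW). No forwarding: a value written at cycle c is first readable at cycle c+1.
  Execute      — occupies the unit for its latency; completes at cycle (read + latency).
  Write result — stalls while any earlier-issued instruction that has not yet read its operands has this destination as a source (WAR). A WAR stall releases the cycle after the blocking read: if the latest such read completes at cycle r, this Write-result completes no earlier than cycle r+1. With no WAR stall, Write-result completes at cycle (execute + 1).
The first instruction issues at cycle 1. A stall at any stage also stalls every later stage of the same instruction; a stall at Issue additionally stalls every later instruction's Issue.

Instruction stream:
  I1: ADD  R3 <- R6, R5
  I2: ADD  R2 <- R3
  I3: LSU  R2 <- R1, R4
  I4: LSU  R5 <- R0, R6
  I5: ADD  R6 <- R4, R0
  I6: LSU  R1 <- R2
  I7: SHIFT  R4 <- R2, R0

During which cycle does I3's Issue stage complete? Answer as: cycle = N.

cycle = 11

I1 -> (1, 2, 4, 5)
I2 -> (6, 7, 9, 10)  // struct: ADD busy until I1 writes@5
I3 -> (11, 12, 13, 14)  // WAW R2: wait I2 write@10
I4 -> (15, 16, 17, 18)  // struct: LSU busy until I3 writes@14
I5 -> (16, 17, 19, 20)
I6 -> (19, 20, 21, 22)  // struct: LSU busy until I4 writes@18
I7 -> (20, 21, 22, 23)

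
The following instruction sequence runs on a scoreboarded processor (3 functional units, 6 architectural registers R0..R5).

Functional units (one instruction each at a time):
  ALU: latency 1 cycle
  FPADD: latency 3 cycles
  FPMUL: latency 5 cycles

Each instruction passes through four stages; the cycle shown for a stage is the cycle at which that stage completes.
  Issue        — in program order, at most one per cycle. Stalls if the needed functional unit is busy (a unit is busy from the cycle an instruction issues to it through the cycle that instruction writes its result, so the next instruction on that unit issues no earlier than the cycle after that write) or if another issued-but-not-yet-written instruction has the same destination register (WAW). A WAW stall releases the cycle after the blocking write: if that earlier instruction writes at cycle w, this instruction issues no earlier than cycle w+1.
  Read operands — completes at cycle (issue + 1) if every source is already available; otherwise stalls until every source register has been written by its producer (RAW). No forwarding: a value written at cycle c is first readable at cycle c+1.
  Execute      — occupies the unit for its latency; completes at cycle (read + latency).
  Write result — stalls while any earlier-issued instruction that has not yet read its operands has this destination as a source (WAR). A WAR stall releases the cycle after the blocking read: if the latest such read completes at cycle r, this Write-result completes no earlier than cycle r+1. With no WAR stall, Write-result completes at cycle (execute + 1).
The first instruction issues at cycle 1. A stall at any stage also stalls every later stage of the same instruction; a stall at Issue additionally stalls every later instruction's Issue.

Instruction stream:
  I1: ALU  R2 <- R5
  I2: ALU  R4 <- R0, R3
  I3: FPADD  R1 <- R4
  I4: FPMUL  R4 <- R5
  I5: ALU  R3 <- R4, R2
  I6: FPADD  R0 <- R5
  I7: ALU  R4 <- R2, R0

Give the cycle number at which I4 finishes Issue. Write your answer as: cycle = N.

t=1  I1 dispatched to ALU
t=2  I1 operands ready
t=3  I1 complete
t=4  R2←I1
t=5  I2 dispatched to ALU
t=6  I2 operands ready; I3 dispatched to FPADD
t=7  I2 complete
t=8  R4←I2
t=9  I3 operands ready; I4 dispatched to FPMUL
t=10  I4 operands ready; I5 dispatched to ALU
t=12  I3 complete
t=13  R1←I3
t=14  I6 dispatched to FPADD
t=15  I4 complete; I6 operands ready
t=16  R4←I4
t=17  I5 operands ready
t=18  I5 complete; I6 complete
t=19  R3←I5; R0←I6
t=20  I7 dispatched to ALU
t=21  I7 operands ready
t=22  I7 complete
t=23  R4←I7

cycle = 9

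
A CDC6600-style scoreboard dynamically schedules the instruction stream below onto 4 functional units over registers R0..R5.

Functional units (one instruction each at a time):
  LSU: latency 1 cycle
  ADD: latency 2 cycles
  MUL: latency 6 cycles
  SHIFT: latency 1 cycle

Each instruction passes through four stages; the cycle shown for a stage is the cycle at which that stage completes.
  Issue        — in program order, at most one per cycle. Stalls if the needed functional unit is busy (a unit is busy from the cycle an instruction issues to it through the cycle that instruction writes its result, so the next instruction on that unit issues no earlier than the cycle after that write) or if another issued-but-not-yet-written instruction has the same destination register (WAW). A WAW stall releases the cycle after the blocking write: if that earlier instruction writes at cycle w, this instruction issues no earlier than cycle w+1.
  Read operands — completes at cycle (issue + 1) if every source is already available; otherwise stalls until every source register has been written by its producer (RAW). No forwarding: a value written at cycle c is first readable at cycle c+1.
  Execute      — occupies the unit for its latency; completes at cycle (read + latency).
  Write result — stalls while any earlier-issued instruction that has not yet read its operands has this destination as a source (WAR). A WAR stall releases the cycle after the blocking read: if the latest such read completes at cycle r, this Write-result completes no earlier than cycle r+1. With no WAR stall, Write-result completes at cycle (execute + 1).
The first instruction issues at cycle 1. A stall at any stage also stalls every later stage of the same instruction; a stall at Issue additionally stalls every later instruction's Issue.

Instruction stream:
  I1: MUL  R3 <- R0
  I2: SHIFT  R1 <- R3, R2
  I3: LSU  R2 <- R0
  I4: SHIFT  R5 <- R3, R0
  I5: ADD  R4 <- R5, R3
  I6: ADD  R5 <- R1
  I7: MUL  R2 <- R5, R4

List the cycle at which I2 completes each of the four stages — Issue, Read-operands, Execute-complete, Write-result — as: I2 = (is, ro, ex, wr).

cycle 1: I1 issues→MUL
cycle 2: I1 reads · I2 issues→SHIFT
cycle 3: I3 issues→LSU
cycle 4: I3 reads
cycle 5: I3 exec-done
cycle 8: I1 exec-done
cycle 9: I1 writes R3
cycle 10: I2 reads
cycle 11: I2 exec-done · I3 writes R2
cycle 12: I2 writes R1
cycle 13: I4 issues→SHIFT
cycle 14: I4 reads · I5 issues→ADD
cycle 15: I4 exec-done
cycle 16: I4 writes R5
cycle 17: I5 reads
cycle 19: I5 exec-done
cycle 20: I5 writes R4
cycle 21: I6 issues→ADD
cycle 22: I6 reads · I7 issues→MUL
cycle 24: I6 exec-done
cycle 25: I6 writes R5
cycle 26: I7 reads
cycle 32: I7 exec-done
cycle 33: I7 writes R2

I2 = (2, 10, 11, 12)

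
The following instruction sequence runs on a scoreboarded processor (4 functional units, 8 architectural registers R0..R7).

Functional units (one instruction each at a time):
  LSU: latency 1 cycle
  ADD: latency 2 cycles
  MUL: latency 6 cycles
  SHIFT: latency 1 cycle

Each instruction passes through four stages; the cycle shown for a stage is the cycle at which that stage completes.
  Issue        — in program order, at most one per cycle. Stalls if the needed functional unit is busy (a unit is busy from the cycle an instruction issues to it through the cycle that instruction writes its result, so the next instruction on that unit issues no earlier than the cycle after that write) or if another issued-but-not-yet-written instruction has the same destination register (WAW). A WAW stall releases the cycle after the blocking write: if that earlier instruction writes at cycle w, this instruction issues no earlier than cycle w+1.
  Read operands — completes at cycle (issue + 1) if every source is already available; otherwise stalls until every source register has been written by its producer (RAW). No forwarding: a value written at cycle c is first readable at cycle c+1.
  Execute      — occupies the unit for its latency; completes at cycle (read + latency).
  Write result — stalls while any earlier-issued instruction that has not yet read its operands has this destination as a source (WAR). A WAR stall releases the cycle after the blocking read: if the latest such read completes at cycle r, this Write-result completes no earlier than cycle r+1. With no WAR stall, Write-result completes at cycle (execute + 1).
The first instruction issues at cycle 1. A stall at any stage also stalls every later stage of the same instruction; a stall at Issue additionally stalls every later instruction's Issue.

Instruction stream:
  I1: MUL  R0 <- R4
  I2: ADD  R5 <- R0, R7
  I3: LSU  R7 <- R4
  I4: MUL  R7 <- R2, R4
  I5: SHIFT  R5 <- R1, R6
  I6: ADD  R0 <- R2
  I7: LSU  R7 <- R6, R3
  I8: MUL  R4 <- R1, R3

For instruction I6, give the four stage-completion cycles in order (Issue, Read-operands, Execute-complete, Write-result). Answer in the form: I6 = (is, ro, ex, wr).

t=1  I1 issues→MUL
t=2  I1 reads | I2 issues→ADD
t=3  I3 issues→LSU
t=4  I3 reads
t=5  I3 exec-done
t=8  I1 exec-done
t=9  I1 writes R0
t=10  I2 reads
t=11  I3 writes R7
t=12  I2 exec-done | I4 issues→MUL
t=13  I2 writes R5 | I4 reads
t=14  I5 issues→SHIFT
t=15  I5 reads | I6 issues→ADD
t=16  I5 exec-done | I6 reads
t=17  I5 writes R5
t=18  I6 exec-done
t=19  I4 exec-done | I6 writes R0
t=20  I4 writes R7
t=21  I7 issues→LSU
t=22  I7 reads | I8 issues→MUL
t=23  I7 exec-done | I8 reads
t=24  I7 writes R7
t=29  I8 exec-done
t=30  I8 writes R4

I6 = (15, 16, 18, 19)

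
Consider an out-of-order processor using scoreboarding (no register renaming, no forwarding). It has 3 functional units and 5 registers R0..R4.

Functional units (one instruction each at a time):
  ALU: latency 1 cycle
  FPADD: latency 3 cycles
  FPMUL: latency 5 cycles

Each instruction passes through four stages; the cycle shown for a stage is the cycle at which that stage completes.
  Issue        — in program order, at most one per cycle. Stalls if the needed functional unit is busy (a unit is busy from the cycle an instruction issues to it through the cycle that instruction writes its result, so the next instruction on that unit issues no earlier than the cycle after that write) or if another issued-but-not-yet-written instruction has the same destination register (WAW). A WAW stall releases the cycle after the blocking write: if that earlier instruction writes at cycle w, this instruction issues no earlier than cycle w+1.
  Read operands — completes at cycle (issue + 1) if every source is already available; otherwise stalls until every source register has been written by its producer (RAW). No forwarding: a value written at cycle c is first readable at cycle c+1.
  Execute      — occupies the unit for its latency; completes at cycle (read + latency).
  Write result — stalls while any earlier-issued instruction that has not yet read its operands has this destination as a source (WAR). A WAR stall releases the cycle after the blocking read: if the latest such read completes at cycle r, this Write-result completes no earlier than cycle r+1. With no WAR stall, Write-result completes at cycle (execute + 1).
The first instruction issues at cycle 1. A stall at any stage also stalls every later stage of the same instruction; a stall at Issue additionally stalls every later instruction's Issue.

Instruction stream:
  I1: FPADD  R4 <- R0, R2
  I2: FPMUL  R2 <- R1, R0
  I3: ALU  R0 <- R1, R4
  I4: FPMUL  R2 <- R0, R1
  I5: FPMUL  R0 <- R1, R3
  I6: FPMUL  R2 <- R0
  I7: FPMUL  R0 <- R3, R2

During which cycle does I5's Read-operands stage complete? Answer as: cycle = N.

cycle = 19

  I1 | 1 | 2 | 5 | 6
  I2 | 2 | 3 | 8 | 9
  I3 | 3 | 7 | 8 | 9   RAW R4: wait I1 write@6
  I4 | 10 | 11 | 16 | 17   struct: FPMUL busy until I2 writes@9
  I5 | 18 | 19 | 24 | 25   struct: FPMUL busy until I4 writes@17
  I6 | 26 | 27 | 32 | 33   struct: FPMUL busy until I5 writes@25
  I7 | 34 | 35 | 40 | 41   struct: FPMUL busy until I6 writes@33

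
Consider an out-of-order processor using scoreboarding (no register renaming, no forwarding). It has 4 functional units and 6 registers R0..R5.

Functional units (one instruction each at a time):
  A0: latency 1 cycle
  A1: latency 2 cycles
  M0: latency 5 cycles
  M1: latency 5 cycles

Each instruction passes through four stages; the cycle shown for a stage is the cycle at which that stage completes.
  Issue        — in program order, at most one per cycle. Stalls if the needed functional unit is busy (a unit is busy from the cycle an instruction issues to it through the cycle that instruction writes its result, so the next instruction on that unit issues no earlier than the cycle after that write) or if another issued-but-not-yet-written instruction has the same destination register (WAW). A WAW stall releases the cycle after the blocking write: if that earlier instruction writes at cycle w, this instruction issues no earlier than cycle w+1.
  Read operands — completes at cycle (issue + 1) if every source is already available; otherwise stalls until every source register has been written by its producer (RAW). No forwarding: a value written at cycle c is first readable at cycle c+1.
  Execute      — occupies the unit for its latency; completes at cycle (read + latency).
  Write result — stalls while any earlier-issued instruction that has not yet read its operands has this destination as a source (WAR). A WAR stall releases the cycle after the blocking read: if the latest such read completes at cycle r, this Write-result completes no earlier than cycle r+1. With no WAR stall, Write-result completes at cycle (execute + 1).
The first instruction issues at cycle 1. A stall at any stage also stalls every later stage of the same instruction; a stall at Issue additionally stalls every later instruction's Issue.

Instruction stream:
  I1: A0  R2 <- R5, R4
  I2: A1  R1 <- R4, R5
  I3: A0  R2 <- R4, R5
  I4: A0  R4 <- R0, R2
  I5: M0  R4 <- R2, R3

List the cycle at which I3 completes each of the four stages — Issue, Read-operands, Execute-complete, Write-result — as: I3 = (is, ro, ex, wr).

[I1] 1/2/3/4
[I2] 2/3/5/6
[I3] 5/6/7/8  (struct: A0 busy until I1 writes@4)
[I4] 9/10/11/12  (struct: A0 busy until I3 writes@8)
[I5] 13/14/19/20  (WAW R4: wait I4 write@12)

I3 = (5, 6, 7, 8)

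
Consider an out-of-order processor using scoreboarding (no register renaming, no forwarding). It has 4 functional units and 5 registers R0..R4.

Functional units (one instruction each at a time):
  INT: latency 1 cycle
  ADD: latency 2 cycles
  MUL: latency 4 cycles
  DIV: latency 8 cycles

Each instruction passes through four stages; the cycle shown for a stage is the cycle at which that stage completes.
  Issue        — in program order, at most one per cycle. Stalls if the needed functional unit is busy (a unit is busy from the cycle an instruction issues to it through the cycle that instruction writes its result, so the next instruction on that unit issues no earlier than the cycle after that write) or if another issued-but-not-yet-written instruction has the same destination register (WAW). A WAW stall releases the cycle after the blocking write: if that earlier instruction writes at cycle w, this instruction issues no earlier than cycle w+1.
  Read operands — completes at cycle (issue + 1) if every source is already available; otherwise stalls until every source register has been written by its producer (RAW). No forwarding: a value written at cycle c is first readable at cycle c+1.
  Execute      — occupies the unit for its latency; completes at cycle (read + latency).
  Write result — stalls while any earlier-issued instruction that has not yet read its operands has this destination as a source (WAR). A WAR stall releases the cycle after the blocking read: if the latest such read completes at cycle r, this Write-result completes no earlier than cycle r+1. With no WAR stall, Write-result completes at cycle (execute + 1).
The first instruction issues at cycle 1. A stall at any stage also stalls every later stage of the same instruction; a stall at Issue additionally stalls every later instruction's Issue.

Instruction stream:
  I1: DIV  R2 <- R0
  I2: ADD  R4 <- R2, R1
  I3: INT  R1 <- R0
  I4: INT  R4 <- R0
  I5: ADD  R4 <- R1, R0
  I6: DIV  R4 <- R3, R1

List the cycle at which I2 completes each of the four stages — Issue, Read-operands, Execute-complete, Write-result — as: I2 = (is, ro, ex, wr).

I1  is:1  ro:2  ex:10  wr:11
I2  is:2  ro:12  ex:14  wr:15  — RAW R2: wait I1 write@11
I3  is:3  ro:4  ex:5  wr:13  — WAR R1: wait I2 read@12
I4  is:16  ro:17  ex:18  wr:19  — WAW R4: wait I2 write@15
I5  is:20  ro:21  ex:23  wr:24  — WAW R4: wait I4 write@19
I6  is:25  ro:26  ex:34  wr:35  — WAW R4: wait I5 write@24

I2 = (2, 12, 14, 15)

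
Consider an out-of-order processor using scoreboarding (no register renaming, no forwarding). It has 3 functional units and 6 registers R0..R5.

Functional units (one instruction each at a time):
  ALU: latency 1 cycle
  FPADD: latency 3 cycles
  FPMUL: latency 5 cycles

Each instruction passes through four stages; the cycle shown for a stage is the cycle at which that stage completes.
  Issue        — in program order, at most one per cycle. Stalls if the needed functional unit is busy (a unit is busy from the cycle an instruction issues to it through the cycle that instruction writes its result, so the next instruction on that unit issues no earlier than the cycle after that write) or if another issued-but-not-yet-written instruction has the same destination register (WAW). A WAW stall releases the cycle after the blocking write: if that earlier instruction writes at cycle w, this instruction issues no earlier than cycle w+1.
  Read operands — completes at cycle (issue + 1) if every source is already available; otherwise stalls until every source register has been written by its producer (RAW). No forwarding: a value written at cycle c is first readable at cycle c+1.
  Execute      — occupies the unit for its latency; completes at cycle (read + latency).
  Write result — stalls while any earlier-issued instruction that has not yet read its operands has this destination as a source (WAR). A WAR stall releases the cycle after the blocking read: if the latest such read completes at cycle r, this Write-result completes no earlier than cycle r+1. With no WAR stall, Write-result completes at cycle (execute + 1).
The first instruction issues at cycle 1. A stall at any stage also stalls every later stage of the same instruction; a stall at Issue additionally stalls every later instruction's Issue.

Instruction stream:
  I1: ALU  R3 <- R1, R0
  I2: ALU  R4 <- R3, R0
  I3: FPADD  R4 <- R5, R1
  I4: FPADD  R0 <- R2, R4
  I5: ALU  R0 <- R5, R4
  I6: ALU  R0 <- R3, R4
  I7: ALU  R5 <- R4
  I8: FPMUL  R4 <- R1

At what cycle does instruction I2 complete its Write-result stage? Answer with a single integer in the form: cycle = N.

I1: IS=1 RO=2 EX=3 WR=4
I2: IS=5 RO=6 EX=7 WR=8  [struct: ALU busy until I1 writes@4]
I3: IS=9 RO=10 EX=13 WR=14  [WAW R4: wait I2 write@8]
I4: IS=15 RO=16 EX=19 WR=20  [struct: FPADD busy until I3 writes@14]
I5: IS=21 RO=22 EX=23 WR=24  [WAW R0: wait I4 write@20]
I6: IS=25 RO=26 EX=27 WR=28  [struct: ALU busy until I5 writes@24]
I7: IS=29 RO=30 EX=31 WR=32  [struct: ALU busy until I6 writes@28]
I8: IS=30 RO=31 EX=36 WR=37

cycle = 8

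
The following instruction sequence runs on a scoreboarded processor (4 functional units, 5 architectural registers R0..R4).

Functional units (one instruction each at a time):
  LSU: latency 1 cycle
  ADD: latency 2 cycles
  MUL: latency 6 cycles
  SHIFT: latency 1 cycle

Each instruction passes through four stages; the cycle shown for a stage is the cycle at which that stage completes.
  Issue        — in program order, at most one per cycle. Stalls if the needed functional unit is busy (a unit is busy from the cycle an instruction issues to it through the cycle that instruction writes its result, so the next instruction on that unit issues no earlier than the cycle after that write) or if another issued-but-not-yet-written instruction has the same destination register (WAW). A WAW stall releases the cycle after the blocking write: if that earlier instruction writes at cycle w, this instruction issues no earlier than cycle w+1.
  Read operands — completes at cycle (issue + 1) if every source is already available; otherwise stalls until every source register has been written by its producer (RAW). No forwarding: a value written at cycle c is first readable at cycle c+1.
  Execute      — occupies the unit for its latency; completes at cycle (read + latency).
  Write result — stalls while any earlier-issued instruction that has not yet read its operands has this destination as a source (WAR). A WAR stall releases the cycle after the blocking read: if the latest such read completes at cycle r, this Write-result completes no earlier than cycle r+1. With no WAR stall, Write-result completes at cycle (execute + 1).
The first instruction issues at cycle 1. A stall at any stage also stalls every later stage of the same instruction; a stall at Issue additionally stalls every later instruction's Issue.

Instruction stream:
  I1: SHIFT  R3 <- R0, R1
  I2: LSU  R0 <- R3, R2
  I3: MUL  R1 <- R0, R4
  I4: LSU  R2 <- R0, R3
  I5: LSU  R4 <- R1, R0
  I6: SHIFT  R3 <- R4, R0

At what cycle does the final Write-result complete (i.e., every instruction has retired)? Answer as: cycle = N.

t=1  I1→SHIFT
t=2  I1 RO · I2→LSU
t=3  I1 EX · I3→MUL
t=4  I1 WR R3
t=5  I2 RO
t=6  I2 EX
t=7  I2 WR R0
t=8  I3 RO · I4→LSU
t=9  I4 RO
t=10  I4 EX
t=11  I4 WR R2
t=12  I5→LSU
t=13  I6→SHIFT
t=14  I3 EX
t=15  I3 WR R1
t=16  I5 RO
t=17  I5 EX
t=18  I5 WR R4
t=19  I6 RO
t=20  I6 EX
t=21  I6 WR R3

cycle = 21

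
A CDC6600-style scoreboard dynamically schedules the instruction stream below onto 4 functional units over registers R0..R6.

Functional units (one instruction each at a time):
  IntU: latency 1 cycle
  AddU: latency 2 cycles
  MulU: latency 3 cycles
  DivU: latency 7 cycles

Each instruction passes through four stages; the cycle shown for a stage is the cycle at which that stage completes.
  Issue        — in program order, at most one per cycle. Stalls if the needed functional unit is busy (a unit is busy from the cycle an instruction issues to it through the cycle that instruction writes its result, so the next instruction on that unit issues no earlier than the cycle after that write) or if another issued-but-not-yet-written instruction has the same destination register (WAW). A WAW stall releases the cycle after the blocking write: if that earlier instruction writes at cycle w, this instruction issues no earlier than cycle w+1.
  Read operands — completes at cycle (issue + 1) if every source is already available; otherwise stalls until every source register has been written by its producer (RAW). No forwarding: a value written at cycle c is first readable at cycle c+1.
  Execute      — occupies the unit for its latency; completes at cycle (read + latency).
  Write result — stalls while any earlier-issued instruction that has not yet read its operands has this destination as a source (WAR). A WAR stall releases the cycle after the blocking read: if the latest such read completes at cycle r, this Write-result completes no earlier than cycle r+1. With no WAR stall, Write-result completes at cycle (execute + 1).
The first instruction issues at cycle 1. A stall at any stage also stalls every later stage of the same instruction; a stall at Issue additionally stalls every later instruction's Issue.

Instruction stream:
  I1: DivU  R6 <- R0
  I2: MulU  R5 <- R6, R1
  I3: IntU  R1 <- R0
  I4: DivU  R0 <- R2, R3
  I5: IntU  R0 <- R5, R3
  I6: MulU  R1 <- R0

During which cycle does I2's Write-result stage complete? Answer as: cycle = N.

cycle = 15

[I1] 1/2/9/10
[I2] 2/11/14/15  (RAW R6: wait I1 write@10)
[I3] 3/4/5/12  (WAR R1: wait I2 read@11)
[I4] 11/12/19/20  (struct: DivU busy until I1 writes@10)
[I5] 21/22/23/24  (WAW R0: wait I4 write@20)
[I6] 22/25/28/29  (RAW R0: wait I5 write@24)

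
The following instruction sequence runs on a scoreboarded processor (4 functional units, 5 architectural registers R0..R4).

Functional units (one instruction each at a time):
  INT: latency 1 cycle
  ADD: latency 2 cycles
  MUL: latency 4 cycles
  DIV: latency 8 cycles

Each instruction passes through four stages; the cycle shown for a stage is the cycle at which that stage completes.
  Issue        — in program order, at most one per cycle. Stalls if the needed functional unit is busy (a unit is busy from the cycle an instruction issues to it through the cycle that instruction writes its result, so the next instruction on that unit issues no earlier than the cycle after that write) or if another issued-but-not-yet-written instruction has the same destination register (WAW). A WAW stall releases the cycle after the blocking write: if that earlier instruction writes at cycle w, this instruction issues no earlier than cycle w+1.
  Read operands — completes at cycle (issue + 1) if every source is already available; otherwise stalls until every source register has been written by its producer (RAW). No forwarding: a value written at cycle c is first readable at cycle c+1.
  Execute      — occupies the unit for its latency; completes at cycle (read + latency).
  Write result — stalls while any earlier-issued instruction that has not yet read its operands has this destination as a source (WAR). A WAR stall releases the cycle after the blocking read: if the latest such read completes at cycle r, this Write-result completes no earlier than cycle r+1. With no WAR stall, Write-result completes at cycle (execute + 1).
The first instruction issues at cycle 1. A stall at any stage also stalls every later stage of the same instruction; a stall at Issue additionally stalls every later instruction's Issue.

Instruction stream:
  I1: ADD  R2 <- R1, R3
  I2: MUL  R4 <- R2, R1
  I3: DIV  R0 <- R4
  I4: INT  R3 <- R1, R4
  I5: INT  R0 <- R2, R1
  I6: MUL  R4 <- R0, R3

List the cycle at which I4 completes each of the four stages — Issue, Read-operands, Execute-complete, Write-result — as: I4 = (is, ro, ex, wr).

I1  is:1  ro:2  ex:4  wr:5
I2  is:2  ro:6  ex:10  wr:11  — RAW R2: wait I1 write@5
I3  is:3  ro:12  ex:20  wr:21  — RAW R4: wait I2 write@11
I4  is:4  ro:12  ex:13  wr:14  — RAW R4: wait I2 write@11
I5  is:22  ro:23  ex:24  wr:25  — WAW R0: wait I3 write@21
I6  is:23  ro:26  ex:30  wr:31  — RAW R0: wait I5 write@25

I4 = (4, 12, 13, 14)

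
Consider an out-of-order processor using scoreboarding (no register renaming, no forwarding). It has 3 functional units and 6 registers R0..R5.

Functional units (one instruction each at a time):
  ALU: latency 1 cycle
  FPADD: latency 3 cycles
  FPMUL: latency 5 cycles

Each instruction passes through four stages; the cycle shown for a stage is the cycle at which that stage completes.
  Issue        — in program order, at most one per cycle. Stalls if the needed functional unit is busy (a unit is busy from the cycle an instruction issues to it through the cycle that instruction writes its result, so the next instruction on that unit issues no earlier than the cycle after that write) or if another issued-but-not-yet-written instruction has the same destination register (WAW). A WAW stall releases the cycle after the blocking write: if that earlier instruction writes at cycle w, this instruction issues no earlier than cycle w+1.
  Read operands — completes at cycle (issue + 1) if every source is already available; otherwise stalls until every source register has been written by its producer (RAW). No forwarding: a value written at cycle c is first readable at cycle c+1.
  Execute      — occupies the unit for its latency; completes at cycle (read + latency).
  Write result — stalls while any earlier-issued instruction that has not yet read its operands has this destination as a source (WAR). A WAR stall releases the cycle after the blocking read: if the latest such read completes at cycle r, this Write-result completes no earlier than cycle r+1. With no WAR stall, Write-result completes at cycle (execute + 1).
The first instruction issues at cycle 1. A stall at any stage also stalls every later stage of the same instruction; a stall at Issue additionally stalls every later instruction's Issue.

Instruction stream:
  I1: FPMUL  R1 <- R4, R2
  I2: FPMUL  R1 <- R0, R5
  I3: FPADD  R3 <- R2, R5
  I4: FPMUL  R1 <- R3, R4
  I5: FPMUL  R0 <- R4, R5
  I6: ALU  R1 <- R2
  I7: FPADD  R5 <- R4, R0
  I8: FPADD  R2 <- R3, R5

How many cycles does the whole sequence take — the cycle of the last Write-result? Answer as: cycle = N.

cycle = 43

[1] I1 issues→FPMUL
[2] I1 reads
[7] I1 exec-done
[8] I1 writes R1
[9] I2 issues→FPMUL
[10] I2 reads | I3 issues→FPADD
[11] I3 reads
[14] I3 exec-done
[15] I2 exec-done | I3 writes R3
[16] I2 writes R1
[17] I4 issues→FPMUL
[18] I4 reads
[23] I4 exec-done
[24] I4 writes R1
[25] I5 issues→FPMUL
[26] I5 reads | I6 issues→ALU
[27] I6 reads | I7 issues→FPADD
[28] I6 exec-done
[29] I6 writes R1
[31] I5 exec-done
[32] I5 writes R0
[33] I7 reads
[36] I7 exec-done
[37] I7 writes R5
[38] I8 issues→FPADD
[39] I8 reads
[42] I8 exec-done
[43] I8 writes R2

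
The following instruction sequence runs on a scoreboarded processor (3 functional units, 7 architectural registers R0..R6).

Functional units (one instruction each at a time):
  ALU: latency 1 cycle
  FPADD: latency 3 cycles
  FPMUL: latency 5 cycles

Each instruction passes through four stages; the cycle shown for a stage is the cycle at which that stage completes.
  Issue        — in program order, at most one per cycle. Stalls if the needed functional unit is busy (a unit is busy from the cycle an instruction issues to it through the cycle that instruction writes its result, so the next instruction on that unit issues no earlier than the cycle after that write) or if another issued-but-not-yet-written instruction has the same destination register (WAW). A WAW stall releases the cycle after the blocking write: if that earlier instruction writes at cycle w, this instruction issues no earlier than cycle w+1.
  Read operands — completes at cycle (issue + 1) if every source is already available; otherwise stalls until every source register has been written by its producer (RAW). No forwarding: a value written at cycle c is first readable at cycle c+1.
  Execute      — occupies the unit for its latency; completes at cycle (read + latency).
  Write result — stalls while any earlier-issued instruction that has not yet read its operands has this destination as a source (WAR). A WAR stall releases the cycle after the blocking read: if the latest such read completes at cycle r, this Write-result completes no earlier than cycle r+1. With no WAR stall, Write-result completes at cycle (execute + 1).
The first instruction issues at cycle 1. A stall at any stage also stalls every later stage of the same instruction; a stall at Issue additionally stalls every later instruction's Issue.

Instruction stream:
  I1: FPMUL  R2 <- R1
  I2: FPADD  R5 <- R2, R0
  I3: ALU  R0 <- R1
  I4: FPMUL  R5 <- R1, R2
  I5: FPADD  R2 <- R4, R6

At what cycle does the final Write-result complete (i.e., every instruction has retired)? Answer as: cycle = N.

c1: I1 issues→FPMUL
c2: I1 reads | I2 issues→FPADD
c3: I3 issues→ALU
c4: I3 reads
c5: I3 exec-done
c7: I1 exec-done
c8: I1 writes R2
c9: I2 reads
c10: I3 writes R0
c12: I2 exec-done
c13: I2 writes R5
c14: I4 issues→FPMUL
c15: I4 reads | I5 issues→FPADD
c16: I5 reads
c19: I5 exec-done
c20: I4 exec-done | I5 writes R2
c21: I4 writes R5

cycle = 21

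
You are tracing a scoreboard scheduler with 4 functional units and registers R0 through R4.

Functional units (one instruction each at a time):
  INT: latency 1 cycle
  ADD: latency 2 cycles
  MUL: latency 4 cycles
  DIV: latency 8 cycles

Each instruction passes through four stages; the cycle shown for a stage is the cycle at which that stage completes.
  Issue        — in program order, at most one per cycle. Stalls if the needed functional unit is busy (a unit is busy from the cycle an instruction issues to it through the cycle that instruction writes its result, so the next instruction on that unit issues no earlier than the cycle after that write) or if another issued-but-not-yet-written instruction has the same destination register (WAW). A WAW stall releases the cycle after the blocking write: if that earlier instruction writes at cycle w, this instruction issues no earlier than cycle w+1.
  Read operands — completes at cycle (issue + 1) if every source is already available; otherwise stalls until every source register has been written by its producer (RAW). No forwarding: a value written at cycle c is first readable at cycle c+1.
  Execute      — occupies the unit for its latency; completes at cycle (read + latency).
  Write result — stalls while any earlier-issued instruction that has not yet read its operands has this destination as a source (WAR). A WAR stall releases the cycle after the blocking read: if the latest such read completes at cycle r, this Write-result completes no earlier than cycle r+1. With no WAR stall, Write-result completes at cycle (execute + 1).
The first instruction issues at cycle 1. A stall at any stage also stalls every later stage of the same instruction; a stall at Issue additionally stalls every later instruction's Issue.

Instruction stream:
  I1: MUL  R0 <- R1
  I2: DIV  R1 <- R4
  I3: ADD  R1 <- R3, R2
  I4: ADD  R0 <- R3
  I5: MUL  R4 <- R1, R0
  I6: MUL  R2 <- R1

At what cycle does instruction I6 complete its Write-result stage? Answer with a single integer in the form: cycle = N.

I1 -> (1, 2, 6, 7)
I2 -> (2, 3, 11, 12)
I3 -> (13, 14, 16, 17)  // WAW R1: wait I2 write@12
I4 -> (18, 19, 21, 22)  // struct: ADD busy until I3 writes@17
I5 -> (19, 23, 27, 28)  // RAW R0: wait I4 write@22
I6 -> (29, 30, 34, 35)  // struct: MUL busy until I5 writes@28

cycle = 35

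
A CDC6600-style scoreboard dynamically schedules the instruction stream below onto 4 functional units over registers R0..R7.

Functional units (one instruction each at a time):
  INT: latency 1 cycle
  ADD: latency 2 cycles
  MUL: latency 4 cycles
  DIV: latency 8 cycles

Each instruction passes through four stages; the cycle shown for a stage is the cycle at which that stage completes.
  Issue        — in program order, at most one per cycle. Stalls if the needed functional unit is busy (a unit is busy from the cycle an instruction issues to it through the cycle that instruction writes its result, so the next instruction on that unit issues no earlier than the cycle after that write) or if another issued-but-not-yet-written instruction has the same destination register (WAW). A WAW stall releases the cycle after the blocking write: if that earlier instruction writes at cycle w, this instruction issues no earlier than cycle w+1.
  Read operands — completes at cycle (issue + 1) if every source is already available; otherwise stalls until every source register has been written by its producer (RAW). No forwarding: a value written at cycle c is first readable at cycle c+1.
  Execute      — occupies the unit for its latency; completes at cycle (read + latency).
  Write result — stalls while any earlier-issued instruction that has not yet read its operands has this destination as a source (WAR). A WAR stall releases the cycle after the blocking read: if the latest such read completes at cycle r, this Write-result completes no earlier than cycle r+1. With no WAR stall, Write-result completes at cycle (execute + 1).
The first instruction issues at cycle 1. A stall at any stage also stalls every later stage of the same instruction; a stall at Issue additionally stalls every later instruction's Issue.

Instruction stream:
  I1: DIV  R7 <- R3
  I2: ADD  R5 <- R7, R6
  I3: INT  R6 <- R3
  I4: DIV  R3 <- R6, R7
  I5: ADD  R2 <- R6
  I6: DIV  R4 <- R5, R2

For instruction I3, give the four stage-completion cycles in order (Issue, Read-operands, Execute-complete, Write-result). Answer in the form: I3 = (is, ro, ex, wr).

I3 = (3, 4, 5, 13)

c1: issue I1 (DIV)
c2: I1 read-ops, issue I2 (ADD)
c3: issue I3 (INT)
c4: I3 read-ops
c5: I3 finished on INT
c10: I1 finished on DIV
c11: I1→R7
c12: I2 read-ops, issue I4 (DIV)
c13: I3→R6
c14: I2 finished on ADD, I4 read-ops
c15: I2→R5
c16: issue I5 (ADD)
c17: I5 read-ops
c19: I5 finished on ADD
c20: I5→R2
c22: I4 finished on DIV
c23: I4→R3
c24: issue I6 (DIV)
c25: I6 read-ops
c33: I6 finished on DIV
c34: I6→R4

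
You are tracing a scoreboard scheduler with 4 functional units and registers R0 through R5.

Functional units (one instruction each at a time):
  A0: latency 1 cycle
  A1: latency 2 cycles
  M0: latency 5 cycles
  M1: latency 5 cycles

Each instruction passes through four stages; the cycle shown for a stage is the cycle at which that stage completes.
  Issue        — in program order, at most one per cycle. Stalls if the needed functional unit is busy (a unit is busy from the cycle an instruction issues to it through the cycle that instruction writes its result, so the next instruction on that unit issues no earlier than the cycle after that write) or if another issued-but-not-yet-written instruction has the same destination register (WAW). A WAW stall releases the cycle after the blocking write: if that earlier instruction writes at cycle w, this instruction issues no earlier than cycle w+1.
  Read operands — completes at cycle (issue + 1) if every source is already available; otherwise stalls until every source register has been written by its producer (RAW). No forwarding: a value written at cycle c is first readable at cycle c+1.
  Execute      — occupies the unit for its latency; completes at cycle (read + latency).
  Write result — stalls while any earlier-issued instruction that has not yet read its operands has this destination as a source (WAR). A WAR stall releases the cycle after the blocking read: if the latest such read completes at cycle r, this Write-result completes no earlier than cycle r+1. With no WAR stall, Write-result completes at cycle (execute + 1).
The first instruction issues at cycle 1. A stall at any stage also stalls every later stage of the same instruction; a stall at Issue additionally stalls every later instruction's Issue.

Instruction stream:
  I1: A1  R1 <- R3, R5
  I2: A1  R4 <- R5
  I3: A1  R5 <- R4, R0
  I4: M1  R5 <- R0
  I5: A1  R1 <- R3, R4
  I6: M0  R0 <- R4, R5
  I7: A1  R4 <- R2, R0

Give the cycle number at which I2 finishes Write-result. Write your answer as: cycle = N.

cycle = 10

1) issue 1, read 2, done 4, write 5
2) issue 6, read 7, done 9, write 10  <struct: A1 busy until I1 writes@5>
3) issue 11, read 12, done 14, write 15  <struct: A1 busy until I2 writes@10>
4) issue 16, read 17, done 22, write 23  <WAW R5: wait I3 write@15>
5) issue 17, read 18, done 20, write 21
6) issue 18, read 24, done 29, write 30  <RAW R5: wait I4 write@23>
7) issue 22, read 31, done 33, write 34  <struct: A1 busy until I5 writes@21 / RAW R0: wait I6 write@30>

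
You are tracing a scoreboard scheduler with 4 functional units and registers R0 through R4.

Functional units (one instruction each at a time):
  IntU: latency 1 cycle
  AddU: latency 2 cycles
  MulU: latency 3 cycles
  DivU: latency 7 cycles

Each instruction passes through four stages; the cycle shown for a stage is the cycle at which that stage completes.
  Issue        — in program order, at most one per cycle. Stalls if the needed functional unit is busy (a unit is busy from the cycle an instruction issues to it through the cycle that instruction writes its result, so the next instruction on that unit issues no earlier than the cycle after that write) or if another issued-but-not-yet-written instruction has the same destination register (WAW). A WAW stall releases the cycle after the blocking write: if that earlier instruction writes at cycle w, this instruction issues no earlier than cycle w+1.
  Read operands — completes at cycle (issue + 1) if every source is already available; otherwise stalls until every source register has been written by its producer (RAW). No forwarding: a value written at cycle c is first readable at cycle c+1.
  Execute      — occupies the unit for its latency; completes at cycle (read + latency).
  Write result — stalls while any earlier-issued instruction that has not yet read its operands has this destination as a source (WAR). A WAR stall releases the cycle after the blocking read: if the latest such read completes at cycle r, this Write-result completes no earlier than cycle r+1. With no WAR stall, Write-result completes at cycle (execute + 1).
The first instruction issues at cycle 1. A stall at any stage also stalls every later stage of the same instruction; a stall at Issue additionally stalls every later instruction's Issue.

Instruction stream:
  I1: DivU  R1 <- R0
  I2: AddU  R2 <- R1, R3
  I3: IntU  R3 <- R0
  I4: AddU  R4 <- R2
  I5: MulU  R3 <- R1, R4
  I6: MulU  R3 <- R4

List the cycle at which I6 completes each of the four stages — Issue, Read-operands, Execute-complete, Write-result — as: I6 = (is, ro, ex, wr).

[I1] 1/2/9/10
[I2] 2/11/13/14  (RAW R1: wait I1 write@10)
[I3] 3/4/5/12  (WAR R3: wait I2 read@11)
[I4] 15/16/18/19  (struct: AddU busy until I2 writes@14)
[I5] 16/20/23/24  (RAW R4: wait I4 write@19)
[I6] 25/26/29/30  (struct: MulU busy until I5 writes@24)

I6 = (25, 26, 29, 30)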